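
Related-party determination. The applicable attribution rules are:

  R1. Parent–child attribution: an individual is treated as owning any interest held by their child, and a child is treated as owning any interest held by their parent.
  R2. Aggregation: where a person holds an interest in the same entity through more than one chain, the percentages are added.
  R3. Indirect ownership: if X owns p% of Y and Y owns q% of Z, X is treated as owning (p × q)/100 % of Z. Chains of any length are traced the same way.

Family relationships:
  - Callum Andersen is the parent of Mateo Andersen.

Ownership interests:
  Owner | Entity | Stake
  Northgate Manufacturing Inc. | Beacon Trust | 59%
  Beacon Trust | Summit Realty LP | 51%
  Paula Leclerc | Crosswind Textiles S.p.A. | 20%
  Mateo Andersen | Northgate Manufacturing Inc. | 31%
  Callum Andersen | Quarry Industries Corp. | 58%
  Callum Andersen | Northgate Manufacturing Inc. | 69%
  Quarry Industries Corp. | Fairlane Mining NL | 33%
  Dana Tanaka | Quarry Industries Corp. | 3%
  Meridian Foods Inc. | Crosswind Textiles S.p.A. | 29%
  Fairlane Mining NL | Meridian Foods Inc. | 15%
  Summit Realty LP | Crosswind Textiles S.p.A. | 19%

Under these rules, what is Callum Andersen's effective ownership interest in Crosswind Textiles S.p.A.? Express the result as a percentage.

By parent–child attribution (R1), Callum Andersen is treated as also owning Mateo Andersen's interest in Northgate Manufacturing Inc, giving 69% + 31% = 100%.
Chain via Quarry Industries Corp. → Fairlane Mining NL → Meridian Foods Inc. (R3): 58% × 33% × 15% × 29% = 0.83259% of Crosswind Textiles S.p.A.
Chain via Northgate Manufacturing Inc. → Beacon Trust → Summit Realty LP (R3): 100% × 59% × 51% × 19% = 5.7171% of Crosswind Textiles S.p.A.
Aggregating (R2): 0.83259% + 5.7171% = 6.54969%.

6.54969%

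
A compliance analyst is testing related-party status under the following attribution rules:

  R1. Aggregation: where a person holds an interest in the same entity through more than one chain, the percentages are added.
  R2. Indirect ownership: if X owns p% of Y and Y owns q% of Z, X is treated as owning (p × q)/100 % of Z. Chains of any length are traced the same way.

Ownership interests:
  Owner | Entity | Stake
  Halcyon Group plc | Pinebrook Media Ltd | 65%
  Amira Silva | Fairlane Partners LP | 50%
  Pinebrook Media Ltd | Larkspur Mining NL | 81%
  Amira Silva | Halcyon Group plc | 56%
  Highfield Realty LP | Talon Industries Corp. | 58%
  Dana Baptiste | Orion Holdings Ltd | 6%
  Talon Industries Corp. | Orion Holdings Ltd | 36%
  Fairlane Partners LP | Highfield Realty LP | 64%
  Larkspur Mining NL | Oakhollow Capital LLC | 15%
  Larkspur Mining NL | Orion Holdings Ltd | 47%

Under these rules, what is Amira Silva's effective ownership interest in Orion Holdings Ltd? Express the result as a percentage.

Chain via Halcyon Group plc → Pinebrook Media Ltd → Larkspur Mining NL (R2): 56% × 65% × 81% × 47% = 13.85748% of Orion Holdings Ltd.
Chain via Fairlane Partners LP → Highfield Realty LP → Talon Industries Corp. (R2): 50% × 64% × 58% × 36% = 6.6816% of Orion Holdings Ltd.
Aggregating (R1): 13.85748% + 6.6816% = 20.53908%.

20.53908%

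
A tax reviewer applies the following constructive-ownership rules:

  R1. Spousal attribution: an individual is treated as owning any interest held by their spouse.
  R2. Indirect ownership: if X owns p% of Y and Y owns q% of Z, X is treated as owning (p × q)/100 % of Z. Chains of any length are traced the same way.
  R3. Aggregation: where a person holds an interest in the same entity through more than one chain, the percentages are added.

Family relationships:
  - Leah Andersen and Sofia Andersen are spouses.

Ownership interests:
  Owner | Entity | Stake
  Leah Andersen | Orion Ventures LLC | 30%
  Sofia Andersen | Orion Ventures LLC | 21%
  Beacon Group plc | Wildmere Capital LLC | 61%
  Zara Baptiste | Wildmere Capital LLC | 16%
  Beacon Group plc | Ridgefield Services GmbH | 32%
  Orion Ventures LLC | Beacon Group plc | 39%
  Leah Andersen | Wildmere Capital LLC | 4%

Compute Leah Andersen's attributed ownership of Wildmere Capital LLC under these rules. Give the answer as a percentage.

16.1329%

By spousal attribution (R1), Leah Andersen is treated as also owning Sofia Andersen's interest in Orion Ventures LLC, giving 30% + 21% = 51%.
Chain via Orion Ventures LLC → Beacon Group plc (R2): 51% × 39% × 61% = 12.1329% of Wildmere Capital LLC.
Direct interest in Wildmere Capital LLC: 4%.
Aggregating (R3): 12.1329% + 4% = 16.1329%.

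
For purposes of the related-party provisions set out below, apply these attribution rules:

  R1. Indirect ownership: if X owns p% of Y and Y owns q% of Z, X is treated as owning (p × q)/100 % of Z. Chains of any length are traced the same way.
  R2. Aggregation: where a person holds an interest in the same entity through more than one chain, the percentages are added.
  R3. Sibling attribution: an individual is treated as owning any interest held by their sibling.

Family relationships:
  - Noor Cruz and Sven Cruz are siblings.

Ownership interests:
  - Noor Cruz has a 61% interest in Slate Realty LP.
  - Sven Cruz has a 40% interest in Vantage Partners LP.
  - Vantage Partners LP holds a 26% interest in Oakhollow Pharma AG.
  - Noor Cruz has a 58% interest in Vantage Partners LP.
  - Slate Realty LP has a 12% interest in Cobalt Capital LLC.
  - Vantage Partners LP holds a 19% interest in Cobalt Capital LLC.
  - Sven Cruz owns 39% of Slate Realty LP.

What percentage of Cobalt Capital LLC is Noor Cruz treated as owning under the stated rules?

By sibling attribution (R3), Noor Cruz is treated as also owning Sven Cruz's interest in Slate Realty LP, giving 61% + 39% = 100%.
By sibling attribution (R3), Noor Cruz is treated as also owning Sven Cruz's interest in Vantage Partners LP, giving 58% + 40% = 98%.
Chain via Slate Realty LP (R1): 100% × 12% = 12% of Cobalt Capital LLC.
Chain via Vantage Partners LP (R1): 98% × 19% = 18.62% of Cobalt Capital LLC.
Aggregating (R2): 12% + 18.62% = 30.62%.

30.62%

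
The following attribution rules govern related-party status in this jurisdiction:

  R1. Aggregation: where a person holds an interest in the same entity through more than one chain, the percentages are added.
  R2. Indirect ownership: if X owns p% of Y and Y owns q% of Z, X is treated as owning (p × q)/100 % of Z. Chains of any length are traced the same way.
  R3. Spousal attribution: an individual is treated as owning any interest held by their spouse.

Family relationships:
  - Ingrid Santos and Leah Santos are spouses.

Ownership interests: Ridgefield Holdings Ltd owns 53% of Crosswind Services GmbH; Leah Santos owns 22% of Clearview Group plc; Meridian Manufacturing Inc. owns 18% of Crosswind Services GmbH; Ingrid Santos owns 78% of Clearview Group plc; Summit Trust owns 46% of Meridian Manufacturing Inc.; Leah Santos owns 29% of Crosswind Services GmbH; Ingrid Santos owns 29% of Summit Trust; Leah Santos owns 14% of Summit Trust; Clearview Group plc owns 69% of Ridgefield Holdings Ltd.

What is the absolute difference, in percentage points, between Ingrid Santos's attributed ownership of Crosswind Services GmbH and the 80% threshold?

By spousal attribution (R3), Ingrid Santos is treated as also owning Leah Santos's interest in Clearview Group plc, giving 78% + 22% = 100%.
By spousal attribution (R3), Ingrid Santos is treated as also owning Leah Santos's interest in Summit Trust, giving 29% + 14% = 43%.
By spousal attribution (R3), Ingrid Santos is treated as owning Leah Santos's 29% interest in Crosswind Services GmbH.
Chain via Clearview Group plc → Ridgefield Holdings Ltd (R2): 100% × 69% × 53% = 36.57% of Crosswind Services GmbH.
Chain via Summit Trust → Meridian Manufacturing Inc. (R2): 43% × 46% × 18% = 3.5604% of Crosswind Services GmbH.
Direct interest in Crosswind Services GmbH: 29%.
Aggregating (R1): 36.57% + 3.5604% + 29% = 69.1304%.
69.1304% falls short of the 80% threshold by 10.8696 percentage points.

10.8696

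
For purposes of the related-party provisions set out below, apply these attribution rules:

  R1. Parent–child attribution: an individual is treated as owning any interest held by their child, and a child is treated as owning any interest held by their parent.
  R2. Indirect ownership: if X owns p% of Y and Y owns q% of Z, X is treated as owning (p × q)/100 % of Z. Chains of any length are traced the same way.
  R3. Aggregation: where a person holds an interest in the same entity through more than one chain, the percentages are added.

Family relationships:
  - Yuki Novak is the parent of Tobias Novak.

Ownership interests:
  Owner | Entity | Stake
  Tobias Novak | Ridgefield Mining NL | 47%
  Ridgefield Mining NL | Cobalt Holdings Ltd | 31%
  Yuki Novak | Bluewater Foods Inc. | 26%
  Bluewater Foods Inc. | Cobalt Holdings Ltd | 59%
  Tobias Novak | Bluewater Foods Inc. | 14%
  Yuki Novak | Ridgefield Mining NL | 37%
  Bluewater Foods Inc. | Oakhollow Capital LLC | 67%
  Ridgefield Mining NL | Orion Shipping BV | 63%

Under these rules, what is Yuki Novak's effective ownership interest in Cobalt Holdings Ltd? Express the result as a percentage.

By parent–child attribution (R1), Yuki Novak is treated as also owning Tobias Novak's interest in Bluewater Foods Inc, giving 26% + 14% = 40%.
By parent–child attribution (R1), Yuki Novak is treated as also owning Tobias Novak's interest in Ridgefield Mining NL, giving 37% + 47% = 84%.
Chain via Bluewater Foods Inc. (R2): 40% × 59% = 23.6% of Cobalt Holdings Ltd.
Chain via Ridgefield Mining NL (R2): 84% × 31% = 26.04% of Cobalt Holdings Ltd.
Aggregating (R3): 23.6% + 26.04% = 49.64%.

49.64%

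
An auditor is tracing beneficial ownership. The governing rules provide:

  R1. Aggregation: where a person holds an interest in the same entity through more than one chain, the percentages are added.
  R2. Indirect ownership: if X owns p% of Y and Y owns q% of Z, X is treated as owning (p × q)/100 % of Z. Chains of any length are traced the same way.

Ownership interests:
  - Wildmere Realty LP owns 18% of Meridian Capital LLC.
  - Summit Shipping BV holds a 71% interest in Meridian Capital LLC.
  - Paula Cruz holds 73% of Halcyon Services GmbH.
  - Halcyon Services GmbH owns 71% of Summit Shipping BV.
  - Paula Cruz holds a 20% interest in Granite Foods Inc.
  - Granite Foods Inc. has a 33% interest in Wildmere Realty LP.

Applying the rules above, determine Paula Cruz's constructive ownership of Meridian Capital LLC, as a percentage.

Chain via Halcyon Services GmbH → Summit Shipping BV (R2): 73% × 71% × 71% = 36.7993% of Meridian Capital LLC.
Chain via Granite Foods Inc. → Wildmere Realty LP (R2): 20% × 33% × 18% = 1.188% of Meridian Capital LLC.
Aggregating (R1): 36.7993% + 1.188% = 37.9873%.

37.9873%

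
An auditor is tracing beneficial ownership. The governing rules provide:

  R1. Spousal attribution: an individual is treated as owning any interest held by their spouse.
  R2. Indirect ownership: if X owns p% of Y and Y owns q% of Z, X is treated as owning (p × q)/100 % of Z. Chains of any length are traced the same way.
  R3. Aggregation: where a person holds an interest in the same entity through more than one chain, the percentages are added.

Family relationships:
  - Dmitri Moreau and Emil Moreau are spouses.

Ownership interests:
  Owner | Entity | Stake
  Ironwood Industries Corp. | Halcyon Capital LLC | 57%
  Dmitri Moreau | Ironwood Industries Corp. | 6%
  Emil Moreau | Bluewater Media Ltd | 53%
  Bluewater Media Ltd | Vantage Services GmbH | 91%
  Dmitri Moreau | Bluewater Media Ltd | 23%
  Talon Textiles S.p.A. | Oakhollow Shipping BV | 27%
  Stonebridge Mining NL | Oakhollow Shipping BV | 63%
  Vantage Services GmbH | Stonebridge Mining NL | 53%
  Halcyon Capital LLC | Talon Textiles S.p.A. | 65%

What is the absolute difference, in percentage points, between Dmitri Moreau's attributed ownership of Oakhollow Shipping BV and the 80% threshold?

56.307266

By spousal attribution (R1), Dmitri Moreau is treated as also owning Emil Moreau's interest in Bluewater Media Ltd, giving 23% + 53% = 76%.
Chain via Ironwood Industries Corp. → Halcyon Capital LLC → Talon Textiles S.p.A. (R2): 6% × 57% × 65% × 27% = 0.60021% of Oakhollow Shipping BV.
Chain via Bluewater Media Ltd → Vantage Services GmbH → Stonebridge Mining NL (R2): 76% × 91% × 53% × 63% = 23.092524% of Oakhollow Shipping BV.
Aggregating (R3): 0.60021% + 23.092524% = 23.692734%.
23.692734% falls short of the 80% threshold by 56.307266 percentage points.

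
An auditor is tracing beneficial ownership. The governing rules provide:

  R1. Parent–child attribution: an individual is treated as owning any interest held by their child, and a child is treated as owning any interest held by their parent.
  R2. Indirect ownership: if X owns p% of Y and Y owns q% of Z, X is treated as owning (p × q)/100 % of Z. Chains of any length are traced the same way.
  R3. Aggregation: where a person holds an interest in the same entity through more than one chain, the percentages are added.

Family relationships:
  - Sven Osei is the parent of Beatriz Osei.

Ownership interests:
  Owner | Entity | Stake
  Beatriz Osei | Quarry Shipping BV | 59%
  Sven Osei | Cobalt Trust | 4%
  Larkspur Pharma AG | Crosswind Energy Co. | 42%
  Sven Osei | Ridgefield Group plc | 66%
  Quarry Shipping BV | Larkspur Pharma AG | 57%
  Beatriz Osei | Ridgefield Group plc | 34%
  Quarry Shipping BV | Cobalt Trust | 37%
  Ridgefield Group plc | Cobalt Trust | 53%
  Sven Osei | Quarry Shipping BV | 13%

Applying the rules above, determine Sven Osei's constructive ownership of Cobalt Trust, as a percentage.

83.64%

By parent–child attribution (R1), Sven Osei is treated as also owning Beatriz Osei's interest in Ridgefield Group plc, giving 66% + 34% = 100%.
By parent–child attribution (R1), Sven Osei is treated as also owning Beatriz Osei's interest in Quarry Shipping BV, giving 13% + 59% = 72%.
Chain via Ridgefield Group plc (R2): 100% × 53% = 53% of Cobalt Trust.
Chain via Quarry Shipping BV (R2): 72% × 37% = 26.64% of Cobalt Trust.
Direct interest in Cobalt Trust: 4%.
Aggregating (R3): 53% + 26.64% + 4% = 83.64%.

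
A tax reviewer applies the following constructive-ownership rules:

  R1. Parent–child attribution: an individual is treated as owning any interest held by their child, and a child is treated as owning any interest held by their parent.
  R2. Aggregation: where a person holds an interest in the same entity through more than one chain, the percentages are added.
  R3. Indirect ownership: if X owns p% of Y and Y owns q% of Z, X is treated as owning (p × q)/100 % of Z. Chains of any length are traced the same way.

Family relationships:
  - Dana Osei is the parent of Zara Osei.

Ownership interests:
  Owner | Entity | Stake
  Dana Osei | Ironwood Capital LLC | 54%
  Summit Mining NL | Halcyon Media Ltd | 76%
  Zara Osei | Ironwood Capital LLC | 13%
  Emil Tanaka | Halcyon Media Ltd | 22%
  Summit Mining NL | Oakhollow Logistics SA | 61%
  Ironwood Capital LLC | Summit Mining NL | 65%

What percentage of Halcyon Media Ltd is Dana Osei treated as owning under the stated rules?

33.098%

By parent–child attribution (R1), Dana Osei is treated as also owning Zara Osei's interest in Ironwood Capital LLC, giving 54% + 13% = 67%.
Chain via Ironwood Capital LLC → Summit Mining NL (R3): 67% × 65% × 76% = 33.098% of Halcyon Media Ltd.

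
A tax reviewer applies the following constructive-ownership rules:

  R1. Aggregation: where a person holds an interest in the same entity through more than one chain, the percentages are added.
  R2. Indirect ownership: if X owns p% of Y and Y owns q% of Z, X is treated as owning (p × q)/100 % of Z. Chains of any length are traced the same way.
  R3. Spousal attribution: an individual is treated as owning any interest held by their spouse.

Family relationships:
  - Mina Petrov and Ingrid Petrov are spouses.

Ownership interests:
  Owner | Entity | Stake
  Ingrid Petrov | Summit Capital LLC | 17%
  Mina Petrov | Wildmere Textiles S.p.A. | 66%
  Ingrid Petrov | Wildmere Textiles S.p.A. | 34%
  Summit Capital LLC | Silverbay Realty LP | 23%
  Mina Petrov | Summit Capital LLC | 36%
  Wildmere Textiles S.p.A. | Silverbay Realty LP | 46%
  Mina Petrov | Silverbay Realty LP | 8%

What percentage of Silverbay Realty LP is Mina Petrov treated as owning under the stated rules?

66.19%

By spousal attribution (R3), Mina Petrov is treated as also owning Ingrid Petrov's interest in Summit Capital LLC, giving 36% + 17% = 53%.
By spousal attribution (R3), Mina Petrov is treated as also owning Ingrid Petrov's interest in Wildmere Textiles S.p.A, giving 66% + 34% = 100%.
Chain via Summit Capital LLC (R2): 53% × 23% = 12.19% of Silverbay Realty LP.
Chain via Wildmere Textiles S.p.A. (R2): 100% × 46% = 46% of Silverbay Realty LP.
Direct interest in Silverbay Realty LP: 8%.
Aggregating (R1): 12.19% + 46% + 8% = 66.19%.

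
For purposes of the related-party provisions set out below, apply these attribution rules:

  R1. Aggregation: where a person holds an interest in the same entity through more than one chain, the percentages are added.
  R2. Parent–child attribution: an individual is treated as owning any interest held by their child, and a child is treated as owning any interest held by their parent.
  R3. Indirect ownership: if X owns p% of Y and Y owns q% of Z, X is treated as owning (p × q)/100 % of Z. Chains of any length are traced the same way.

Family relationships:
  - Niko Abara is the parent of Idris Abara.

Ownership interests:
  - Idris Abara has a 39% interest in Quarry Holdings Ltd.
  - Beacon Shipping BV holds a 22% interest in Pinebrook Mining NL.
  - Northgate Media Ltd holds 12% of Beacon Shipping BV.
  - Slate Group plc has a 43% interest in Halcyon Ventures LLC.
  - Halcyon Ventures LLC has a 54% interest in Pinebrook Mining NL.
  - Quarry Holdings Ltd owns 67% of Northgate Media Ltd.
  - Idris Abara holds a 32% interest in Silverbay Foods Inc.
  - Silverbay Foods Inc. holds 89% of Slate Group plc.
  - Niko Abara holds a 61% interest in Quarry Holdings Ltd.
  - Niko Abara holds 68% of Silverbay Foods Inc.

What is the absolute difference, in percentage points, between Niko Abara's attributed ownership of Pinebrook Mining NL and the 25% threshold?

2.5654

By parent–child attribution (R2), Niko Abara is treated as also owning Idris Abara's interest in Silverbay Foods Inc, giving 68% + 32% = 100%.
By parent–child attribution (R2), Niko Abara is treated as also owning Idris Abara's interest in Quarry Holdings Ltd, giving 61% + 39% = 100%.
Chain via Silverbay Foods Inc. → Slate Group plc → Halcyon Ventures LLC (R3): 100% × 89% × 43% × 54% = 20.6658% of Pinebrook Mining NL.
Chain via Quarry Holdings Ltd → Northgate Media Ltd → Beacon Shipping BV (R3): 100% × 67% × 12% × 22% = 1.7688% of Pinebrook Mining NL.
Aggregating (R1): 20.6658% + 1.7688% = 22.4346%.
22.4346% falls short of the 25% threshold by 2.5654 percentage points.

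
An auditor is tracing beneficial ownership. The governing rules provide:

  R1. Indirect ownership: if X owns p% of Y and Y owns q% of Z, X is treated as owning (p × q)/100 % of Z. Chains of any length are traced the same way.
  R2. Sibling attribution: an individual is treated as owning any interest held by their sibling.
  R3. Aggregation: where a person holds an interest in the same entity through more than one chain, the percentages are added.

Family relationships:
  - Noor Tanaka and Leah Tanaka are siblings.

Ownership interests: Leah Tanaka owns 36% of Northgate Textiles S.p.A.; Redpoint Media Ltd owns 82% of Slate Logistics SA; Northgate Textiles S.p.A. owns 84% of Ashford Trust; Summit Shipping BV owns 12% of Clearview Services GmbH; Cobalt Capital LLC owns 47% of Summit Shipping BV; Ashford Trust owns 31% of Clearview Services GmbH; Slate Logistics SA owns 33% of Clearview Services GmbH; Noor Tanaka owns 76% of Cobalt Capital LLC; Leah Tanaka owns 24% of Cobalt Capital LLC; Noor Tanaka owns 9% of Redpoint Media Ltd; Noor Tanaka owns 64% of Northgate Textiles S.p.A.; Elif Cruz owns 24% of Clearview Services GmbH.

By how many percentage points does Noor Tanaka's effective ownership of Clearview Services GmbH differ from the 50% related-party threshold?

By sibling attribution (R2), Noor Tanaka is treated as also owning Leah Tanaka's interest in Cobalt Capital LLC, giving 76% + 24% = 100%.
By sibling attribution (R2), Noor Tanaka is treated as also owning Leah Tanaka's interest in Northgate Textiles S.p.A, giving 64% + 36% = 100%.
Chain via Cobalt Capital LLC → Summit Shipping BV (R1): 100% × 47% × 12% = 5.64% of Clearview Services GmbH.
Chain via Northgate Textiles S.p.A. → Ashford Trust (R1): 100% × 84% × 31% = 26.04% of Clearview Services GmbH.
Chain via Redpoint Media Ltd → Slate Logistics SA (R1): 9% × 82% × 33% = 2.4354% of Clearview Services GmbH.
Aggregating (R3): 5.64% + 26.04% + 2.4354% = 34.1154%.
34.1154% falls short of the 50% threshold by 15.8846 percentage points.

15.8846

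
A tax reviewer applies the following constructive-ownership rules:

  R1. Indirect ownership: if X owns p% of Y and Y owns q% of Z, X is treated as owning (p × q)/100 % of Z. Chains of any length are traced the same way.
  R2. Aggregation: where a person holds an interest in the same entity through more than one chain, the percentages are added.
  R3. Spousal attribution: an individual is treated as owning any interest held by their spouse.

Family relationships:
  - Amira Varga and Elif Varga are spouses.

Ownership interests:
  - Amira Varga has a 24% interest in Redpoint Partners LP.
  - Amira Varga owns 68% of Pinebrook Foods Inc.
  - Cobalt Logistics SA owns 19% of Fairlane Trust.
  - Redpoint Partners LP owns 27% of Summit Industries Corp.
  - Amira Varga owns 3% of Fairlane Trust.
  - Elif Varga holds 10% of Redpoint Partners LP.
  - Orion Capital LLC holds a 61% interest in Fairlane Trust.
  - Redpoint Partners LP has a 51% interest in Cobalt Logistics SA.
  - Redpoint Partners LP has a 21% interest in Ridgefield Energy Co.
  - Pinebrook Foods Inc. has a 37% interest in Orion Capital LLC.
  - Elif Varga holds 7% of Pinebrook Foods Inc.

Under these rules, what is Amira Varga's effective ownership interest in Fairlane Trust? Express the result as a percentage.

By spousal attribution (R3), Amira Varga is treated as also owning Elif Varga's interest in Pinebrook Foods Inc, giving 68% + 7% = 75%.
By spousal attribution (R3), Amira Varga is treated as also owning Elif Varga's interest in Redpoint Partners LP, giving 24% + 10% = 34%.
Chain via Pinebrook Foods Inc. → Orion Capital LLC (R1): 75% × 37% × 61% = 16.9275% of Fairlane Trust.
Chain via Redpoint Partners LP → Cobalt Logistics SA (R1): 34% × 51% × 19% = 3.2946% of Fairlane Trust.
Direct interest in Fairlane Trust: 3%.
Aggregating (R2): 16.9275% + 3.2946% + 3% = 23.2221%.

23.2221%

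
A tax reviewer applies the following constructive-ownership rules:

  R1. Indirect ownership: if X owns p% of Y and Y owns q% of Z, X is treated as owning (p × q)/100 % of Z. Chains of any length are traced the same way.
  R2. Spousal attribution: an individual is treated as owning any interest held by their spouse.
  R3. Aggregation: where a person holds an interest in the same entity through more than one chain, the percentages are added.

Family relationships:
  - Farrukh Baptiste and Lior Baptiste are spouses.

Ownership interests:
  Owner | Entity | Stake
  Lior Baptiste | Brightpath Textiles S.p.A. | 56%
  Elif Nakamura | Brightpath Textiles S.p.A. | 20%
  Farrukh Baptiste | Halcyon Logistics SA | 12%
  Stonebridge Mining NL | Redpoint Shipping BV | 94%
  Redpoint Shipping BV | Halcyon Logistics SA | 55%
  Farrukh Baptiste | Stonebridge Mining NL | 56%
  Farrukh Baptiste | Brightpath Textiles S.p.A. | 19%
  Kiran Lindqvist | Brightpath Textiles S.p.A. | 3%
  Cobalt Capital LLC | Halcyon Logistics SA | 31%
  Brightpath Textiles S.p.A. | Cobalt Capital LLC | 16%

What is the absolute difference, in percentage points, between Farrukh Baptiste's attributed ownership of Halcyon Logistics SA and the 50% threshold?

By spousal attribution (R2), Farrukh Baptiste is treated as also owning Lior Baptiste's interest in Brightpath Textiles S.p.A, giving 19% + 56% = 75%.
Chain via Stonebridge Mining NL → Redpoint Shipping BV (R1): 56% × 94% × 55% = 28.952% of Halcyon Logistics SA.
Chain via Brightpath Textiles S.p.A. → Cobalt Capital LLC (R1): 75% × 16% × 31% = 3.72% of Halcyon Logistics SA.
Direct interest in Halcyon Logistics SA: 12%.
Aggregating (R3): 28.952% + 3.72% + 12% = 44.672%.
44.672% falls short of the 50% threshold by 5.328 percentage points.

5.328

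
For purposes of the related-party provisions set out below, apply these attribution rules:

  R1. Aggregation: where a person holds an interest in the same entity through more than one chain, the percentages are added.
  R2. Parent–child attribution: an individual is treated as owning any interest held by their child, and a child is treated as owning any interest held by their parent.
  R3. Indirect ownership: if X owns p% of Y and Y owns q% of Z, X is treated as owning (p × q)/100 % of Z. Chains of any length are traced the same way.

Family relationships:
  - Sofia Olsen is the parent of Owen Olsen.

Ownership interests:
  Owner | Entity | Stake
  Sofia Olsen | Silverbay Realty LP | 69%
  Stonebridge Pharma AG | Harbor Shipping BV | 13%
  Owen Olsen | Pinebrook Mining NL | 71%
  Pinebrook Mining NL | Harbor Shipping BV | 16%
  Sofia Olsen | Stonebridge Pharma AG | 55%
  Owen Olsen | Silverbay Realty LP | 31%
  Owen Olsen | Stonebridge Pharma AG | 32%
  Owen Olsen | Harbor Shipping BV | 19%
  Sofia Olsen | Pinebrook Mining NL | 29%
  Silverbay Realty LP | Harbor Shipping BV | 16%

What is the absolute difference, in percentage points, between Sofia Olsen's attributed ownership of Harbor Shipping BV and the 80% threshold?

17.69

By parent–child attribution (R2), Sofia Olsen is treated as also owning Owen Olsen's interest in Pinebrook Mining NL, giving 29% + 71% = 100%.
By parent–child attribution (R2), Sofia Olsen is treated as also owning Owen Olsen's interest in Stonebridge Pharma AG, giving 55% + 32% = 87%.
By parent–child attribution (R2), Sofia Olsen is treated as also owning Owen Olsen's interest in Silverbay Realty LP, giving 69% + 31% = 100%.
By parent–child attribution (R2), Sofia Olsen is treated as owning Owen Olsen's 19% interest in Harbor Shipping BV.
Chain via Pinebrook Mining NL (R3): 100% × 16% = 16% of Harbor Shipping BV.
Chain via Stonebridge Pharma AG (R3): 87% × 13% = 11.31% of Harbor Shipping BV.
Chain via Silverbay Realty LP (R3): 100% × 16% = 16% of Harbor Shipping BV.
Direct interest in Harbor Shipping BV: 19%.
Aggregating (R1): 16% + 11.31% + 16% + 19% = 62.31%.
62.31% falls short of the 80% threshold by 17.69 percentage points.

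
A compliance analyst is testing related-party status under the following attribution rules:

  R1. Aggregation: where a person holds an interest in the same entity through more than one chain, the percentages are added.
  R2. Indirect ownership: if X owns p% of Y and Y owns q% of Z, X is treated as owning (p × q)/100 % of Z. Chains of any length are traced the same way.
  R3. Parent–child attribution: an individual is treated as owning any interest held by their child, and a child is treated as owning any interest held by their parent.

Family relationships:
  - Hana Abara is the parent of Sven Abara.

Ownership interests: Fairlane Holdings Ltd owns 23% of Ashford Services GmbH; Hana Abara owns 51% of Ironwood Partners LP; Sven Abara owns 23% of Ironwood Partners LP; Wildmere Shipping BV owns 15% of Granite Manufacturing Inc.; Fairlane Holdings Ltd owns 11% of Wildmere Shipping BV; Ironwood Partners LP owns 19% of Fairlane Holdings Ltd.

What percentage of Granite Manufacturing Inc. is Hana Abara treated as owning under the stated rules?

By parent–child attribution (R3), Hana Abara is treated as also owning Sven Abara's interest in Ironwood Partners LP, giving 51% + 23% = 74%.
Chain via Ironwood Partners LP → Fairlane Holdings Ltd → Wildmere Shipping BV (R2): 74% × 19% × 11% × 15% = 0.23199% of Granite Manufacturing Inc.

0.23199%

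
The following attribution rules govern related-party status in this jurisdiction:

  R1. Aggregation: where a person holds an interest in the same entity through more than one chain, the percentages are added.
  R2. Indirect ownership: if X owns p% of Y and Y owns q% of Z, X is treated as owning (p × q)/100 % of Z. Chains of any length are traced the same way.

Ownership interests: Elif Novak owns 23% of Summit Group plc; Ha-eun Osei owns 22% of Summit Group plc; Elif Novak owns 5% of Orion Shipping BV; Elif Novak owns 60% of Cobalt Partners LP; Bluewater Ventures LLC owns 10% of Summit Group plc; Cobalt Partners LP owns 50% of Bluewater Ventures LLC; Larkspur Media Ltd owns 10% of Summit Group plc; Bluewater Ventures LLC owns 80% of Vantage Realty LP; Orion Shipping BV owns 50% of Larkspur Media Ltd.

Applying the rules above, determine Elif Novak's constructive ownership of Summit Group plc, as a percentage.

26.25%

Chain via Orion Shipping BV → Larkspur Media Ltd (R2): 5% × 50% × 10% = 0.25% of Summit Group plc.
Chain via Cobalt Partners LP → Bluewater Ventures LLC (R2): 60% × 50% × 10% = 3% of Summit Group plc.
Direct interest in Summit Group plc: 23%.
Aggregating (R1): 0.25% + 3% + 23% = 26.25%.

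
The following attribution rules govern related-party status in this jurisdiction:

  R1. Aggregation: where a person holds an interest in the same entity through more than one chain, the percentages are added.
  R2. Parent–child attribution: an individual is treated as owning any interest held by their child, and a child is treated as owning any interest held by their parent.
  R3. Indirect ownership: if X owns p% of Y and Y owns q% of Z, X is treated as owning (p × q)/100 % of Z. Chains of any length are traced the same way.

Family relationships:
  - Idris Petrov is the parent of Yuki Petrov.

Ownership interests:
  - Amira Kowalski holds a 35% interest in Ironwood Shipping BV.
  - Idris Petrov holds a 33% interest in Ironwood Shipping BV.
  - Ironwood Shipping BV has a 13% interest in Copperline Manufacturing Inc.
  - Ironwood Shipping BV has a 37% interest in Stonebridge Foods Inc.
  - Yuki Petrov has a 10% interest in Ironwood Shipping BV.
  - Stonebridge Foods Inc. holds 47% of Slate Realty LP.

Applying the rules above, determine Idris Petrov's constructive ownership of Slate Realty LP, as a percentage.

7.4777%

By parent–child attribution (R2), Idris Petrov is treated as also owning Yuki Petrov's interest in Ironwood Shipping BV, giving 33% + 10% = 43%.
Chain via Ironwood Shipping BV → Stonebridge Foods Inc. (R3): 43% × 37% × 47% = 7.4777% of Slate Realty LP.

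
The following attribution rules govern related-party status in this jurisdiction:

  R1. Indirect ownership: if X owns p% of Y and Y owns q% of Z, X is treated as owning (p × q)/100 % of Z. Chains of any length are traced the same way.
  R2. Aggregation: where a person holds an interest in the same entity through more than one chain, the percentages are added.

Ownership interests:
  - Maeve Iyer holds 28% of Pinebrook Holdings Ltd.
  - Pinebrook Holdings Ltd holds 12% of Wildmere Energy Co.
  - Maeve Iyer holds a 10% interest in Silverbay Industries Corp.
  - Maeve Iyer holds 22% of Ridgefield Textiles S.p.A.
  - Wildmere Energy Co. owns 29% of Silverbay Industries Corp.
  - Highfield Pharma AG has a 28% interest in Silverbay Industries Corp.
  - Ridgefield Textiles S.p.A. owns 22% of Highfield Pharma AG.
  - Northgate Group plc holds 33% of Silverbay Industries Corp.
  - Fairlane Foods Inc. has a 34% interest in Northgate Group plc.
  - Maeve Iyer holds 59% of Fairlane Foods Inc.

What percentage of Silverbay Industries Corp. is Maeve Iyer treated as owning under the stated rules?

18.9494%

Chain via Fairlane Foods Inc. → Northgate Group plc (R1): 59% × 34% × 33% = 6.6198% of Silverbay Industries Corp.
Chain via Ridgefield Textiles S.p.A. → Highfield Pharma AG (R1): 22% × 22% × 28% = 1.3552% of Silverbay Industries Corp.
Chain via Pinebrook Holdings Ltd → Wildmere Energy Co. (R1): 28% × 12% × 29% = 0.9744% of Silverbay Industries Corp.
Direct interest in Silverbay Industries Corp: 10%.
Aggregating (R2): 6.6198% + 1.3552% + 0.9744% + 10% = 18.9494%.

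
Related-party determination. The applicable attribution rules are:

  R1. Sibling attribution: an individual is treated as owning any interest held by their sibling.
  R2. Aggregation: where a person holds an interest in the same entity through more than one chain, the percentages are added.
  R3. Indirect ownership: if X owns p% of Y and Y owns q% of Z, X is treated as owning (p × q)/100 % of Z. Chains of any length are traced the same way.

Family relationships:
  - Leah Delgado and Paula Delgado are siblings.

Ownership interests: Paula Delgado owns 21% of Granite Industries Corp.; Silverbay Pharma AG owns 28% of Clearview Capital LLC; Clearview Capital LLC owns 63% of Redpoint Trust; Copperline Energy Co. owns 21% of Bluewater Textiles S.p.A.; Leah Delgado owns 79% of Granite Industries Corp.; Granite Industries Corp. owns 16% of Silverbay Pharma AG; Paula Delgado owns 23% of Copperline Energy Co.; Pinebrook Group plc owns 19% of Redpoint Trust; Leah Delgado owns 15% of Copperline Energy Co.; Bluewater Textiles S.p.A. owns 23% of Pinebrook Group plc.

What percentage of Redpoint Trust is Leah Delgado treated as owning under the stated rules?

By sibling attribution (R1), Leah Delgado is treated as also owning Paula Delgado's interest in Granite Industries Corp, giving 79% + 21% = 100%.
By sibling attribution (R1), Leah Delgado is treated as also owning Paula Delgado's interest in Copperline Energy Co, giving 15% + 23% = 38%.
Chain via Granite Industries Corp. → Silverbay Pharma AG → Clearview Capital LLC (R3): 100% × 16% × 28% × 63% = 2.8224% of Redpoint Trust.
Chain via Copperline Energy Co. → Bluewater Textiles S.p.A. → Pinebrook Group plc (R3): 38% × 21% × 23% × 19% = 0.348726% of Redpoint Trust.
Aggregating (R2): 2.8224% + 0.348726% = 3.171126%.

3.171126%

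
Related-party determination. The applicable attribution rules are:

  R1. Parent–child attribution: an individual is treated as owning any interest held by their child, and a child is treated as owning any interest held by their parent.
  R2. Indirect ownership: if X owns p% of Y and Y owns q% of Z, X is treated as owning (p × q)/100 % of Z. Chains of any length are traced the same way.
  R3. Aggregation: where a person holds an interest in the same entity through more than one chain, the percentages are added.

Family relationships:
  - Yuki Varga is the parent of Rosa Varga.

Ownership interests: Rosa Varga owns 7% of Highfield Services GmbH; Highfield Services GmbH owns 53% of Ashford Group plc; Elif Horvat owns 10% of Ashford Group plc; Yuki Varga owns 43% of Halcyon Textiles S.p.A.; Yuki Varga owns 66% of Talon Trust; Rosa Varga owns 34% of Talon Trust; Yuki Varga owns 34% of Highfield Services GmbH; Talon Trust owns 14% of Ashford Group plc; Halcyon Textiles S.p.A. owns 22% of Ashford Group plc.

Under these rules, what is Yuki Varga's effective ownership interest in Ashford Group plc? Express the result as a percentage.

45.19%

By parent–child attribution (R1), Yuki Varga is treated as also owning Rosa Varga's interest in Talon Trust, giving 66% + 34% = 100%.
By parent–child attribution (R1), Yuki Varga is treated as also owning Rosa Varga's interest in Highfield Services GmbH, giving 34% + 7% = 41%.
Chain via Halcyon Textiles S.p.A. (R2): 43% × 22% = 9.46% of Ashford Group plc.
Chain via Talon Trust (R2): 100% × 14% = 14% of Ashford Group plc.
Chain via Highfield Services GmbH (R2): 41% × 53% = 21.73% of Ashford Group plc.
Aggregating (R3): 9.46% + 14% + 21.73% = 45.19%.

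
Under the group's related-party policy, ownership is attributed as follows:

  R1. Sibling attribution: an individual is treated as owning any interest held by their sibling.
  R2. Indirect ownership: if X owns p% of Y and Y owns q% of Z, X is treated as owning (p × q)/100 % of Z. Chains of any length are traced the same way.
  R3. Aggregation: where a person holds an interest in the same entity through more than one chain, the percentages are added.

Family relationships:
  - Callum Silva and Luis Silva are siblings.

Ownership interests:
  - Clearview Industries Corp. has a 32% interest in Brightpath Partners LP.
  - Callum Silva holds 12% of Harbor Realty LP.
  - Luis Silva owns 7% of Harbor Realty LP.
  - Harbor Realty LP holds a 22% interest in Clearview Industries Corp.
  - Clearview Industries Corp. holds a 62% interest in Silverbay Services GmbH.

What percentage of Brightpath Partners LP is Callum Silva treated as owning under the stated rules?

By sibling attribution (R1), Callum Silva is treated as also owning Luis Silva's interest in Harbor Realty LP, giving 12% + 7% = 19%.
Chain via Harbor Realty LP → Clearview Industries Corp. (R2): 19% × 22% × 32% = 1.3376% of Brightpath Partners LP.

1.3376%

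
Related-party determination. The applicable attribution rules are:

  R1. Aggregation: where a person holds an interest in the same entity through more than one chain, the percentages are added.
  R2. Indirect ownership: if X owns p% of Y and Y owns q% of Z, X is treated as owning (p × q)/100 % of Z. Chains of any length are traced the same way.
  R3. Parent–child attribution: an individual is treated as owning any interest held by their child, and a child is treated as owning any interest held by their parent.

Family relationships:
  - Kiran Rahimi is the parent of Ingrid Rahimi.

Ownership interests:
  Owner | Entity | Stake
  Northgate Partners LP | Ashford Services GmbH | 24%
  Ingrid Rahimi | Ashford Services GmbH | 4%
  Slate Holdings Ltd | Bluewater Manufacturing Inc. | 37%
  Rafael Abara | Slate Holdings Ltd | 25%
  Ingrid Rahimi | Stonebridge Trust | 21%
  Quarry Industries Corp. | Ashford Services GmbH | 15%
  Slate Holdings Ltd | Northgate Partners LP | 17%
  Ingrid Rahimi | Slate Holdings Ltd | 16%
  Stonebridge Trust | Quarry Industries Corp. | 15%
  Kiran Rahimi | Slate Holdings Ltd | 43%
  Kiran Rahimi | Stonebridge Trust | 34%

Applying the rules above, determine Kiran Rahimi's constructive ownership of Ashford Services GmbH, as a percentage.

7.6447%

By parent–child attribution (R3), Kiran Rahimi is treated as also owning Ingrid Rahimi's interest in Stonebridge Trust, giving 34% + 21% = 55%.
By parent–child attribution (R3), Kiran Rahimi is treated as also owning Ingrid Rahimi's interest in Slate Holdings Ltd, giving 43% + 16% = 59%.
By parent–child attribution (R3), Kiran Rahimi is treated as owning Ingrid Rahimi's 4% interest in Ashford Services GmbH.
Chain via Stonebridge Trust → Quarry Industries Corp. (R2): 55% × 15% × 15% = 1.2375% of Ashford Services GmbH.
Chain via Slate Holdings Ltd → Northgate Partners LP (R2): 59% × 17% × 24% = 2.4072% of Ashford Services GmbH.
Direct interest in Ashford Services GmbH: 4%.
Aggregating (R1): 1.2375% + 2.4072% + 4% = 7.6447%.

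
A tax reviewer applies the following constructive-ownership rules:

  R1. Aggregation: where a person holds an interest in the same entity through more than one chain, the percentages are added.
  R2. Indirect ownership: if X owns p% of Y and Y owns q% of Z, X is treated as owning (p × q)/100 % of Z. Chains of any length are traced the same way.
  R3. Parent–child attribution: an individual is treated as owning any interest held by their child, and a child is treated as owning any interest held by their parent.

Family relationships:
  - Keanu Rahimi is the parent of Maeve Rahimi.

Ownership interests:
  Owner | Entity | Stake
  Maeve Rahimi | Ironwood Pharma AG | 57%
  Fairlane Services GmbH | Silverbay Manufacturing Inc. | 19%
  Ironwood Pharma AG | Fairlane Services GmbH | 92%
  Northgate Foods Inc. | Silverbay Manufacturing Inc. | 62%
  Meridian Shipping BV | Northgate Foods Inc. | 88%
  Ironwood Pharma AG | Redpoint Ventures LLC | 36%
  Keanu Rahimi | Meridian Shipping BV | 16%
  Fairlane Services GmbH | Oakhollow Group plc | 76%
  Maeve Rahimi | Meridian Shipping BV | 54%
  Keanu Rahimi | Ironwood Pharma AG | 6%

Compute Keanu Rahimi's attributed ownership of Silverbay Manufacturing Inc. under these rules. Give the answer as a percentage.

By parent–child attribution (R3), Keanu Rahimi is treated as also owning Maeve Rahimi's interest in Ironwood Pharma AG, giving 6% + 57% = 63%.
By parent–child attribution (R3), Keanu Rahimi is treated as also owning Maeve Rahimi's interest in Meridian Shipping BV, giving 16% + 54% = 70%.
Chain via Ironwood Pharma AG → Fairlane Services GmbH (R2): 63% × 92% × 19% = 11.0124% of Silverbay Manufacturing Inc.
Chain via Meridian Shipping BV → Northgate Foods Inc. (R2): 70% × 88% × 62% = 38.192% of Silverbay Manufacturing Inc.
Aggregating (R1): 11.0124% + 38.192% = 49.2044%.

49.2044%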